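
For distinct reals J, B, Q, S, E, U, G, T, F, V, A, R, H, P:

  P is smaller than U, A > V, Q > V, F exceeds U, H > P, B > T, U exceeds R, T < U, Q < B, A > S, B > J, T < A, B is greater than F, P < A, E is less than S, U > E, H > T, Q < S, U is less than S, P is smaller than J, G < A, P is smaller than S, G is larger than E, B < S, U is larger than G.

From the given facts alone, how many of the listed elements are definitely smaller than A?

12

The elements the relations force below A are P, V, E, T, J, G, Q, R, U, F, B, S — no chain reaches any other.
That is 12.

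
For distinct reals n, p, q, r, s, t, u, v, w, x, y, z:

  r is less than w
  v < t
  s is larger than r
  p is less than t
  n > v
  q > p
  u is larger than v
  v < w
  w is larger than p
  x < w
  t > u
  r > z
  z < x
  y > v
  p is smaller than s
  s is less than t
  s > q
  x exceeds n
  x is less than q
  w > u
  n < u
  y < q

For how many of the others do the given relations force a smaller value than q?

6

From q the given relations immediately reach x, y, p.
From those, v, n, z — 6 in total.
Nothing else is reachable below q; 6 in all.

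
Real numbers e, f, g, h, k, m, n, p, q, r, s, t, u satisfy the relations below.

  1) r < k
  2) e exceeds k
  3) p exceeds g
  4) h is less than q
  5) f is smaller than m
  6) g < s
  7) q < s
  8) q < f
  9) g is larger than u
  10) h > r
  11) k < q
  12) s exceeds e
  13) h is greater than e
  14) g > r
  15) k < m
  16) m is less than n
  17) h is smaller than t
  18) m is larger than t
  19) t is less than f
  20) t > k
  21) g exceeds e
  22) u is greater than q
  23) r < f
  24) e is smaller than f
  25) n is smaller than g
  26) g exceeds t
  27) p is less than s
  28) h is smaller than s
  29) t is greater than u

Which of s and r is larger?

r < k and k < e give r < e.
Then e < h extends the chain to h.
With h < q: r < k < e < h < q.
With q < u: r < k < e < h < q < u.
With u < t: r < k < e < h < q < u < t.
Then t < f extends the chain to f.
Then f < m extends the chain to m.
With m < n: r < k < e < h < q < u < t < f < m < n.
Then n < g extends the chain to g.
Then g < p extends the chain to p.
Then p < s extends the chain to s.
So r < s; s is the larger of the two.

s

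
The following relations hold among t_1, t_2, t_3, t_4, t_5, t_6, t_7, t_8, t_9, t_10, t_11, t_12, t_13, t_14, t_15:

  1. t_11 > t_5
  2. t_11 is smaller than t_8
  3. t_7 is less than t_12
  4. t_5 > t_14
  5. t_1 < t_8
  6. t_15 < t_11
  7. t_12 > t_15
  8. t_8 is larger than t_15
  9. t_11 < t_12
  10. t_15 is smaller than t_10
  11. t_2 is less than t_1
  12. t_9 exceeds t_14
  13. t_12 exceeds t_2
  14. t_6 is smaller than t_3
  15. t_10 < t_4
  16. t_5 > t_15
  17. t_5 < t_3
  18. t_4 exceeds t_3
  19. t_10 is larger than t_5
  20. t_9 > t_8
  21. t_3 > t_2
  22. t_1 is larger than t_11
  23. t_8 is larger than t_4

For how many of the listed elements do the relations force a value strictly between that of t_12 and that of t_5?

Chaining upward from t_5 reaches: t_3, t_11, t_1, t_10, t_4, t_8, t_9.
Chaining downward from t_12 reaches: t_14, t_15, t_2, t_7, t_11.
Strictly between t_5 and t_12 are those in both lists: t_11 — 1 element.

1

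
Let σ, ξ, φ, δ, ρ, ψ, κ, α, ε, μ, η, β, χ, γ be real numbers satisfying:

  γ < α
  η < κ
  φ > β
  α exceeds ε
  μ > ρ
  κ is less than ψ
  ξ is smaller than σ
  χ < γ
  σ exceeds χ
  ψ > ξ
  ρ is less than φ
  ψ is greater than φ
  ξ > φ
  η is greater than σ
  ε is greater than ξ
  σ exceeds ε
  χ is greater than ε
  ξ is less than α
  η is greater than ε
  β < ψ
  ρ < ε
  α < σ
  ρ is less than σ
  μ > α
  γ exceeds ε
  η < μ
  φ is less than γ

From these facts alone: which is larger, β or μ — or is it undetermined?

Chaining the given relations: β < φ < ξ < ε < χ < γ < α < σ < η < μ.
So μ is larger.

μ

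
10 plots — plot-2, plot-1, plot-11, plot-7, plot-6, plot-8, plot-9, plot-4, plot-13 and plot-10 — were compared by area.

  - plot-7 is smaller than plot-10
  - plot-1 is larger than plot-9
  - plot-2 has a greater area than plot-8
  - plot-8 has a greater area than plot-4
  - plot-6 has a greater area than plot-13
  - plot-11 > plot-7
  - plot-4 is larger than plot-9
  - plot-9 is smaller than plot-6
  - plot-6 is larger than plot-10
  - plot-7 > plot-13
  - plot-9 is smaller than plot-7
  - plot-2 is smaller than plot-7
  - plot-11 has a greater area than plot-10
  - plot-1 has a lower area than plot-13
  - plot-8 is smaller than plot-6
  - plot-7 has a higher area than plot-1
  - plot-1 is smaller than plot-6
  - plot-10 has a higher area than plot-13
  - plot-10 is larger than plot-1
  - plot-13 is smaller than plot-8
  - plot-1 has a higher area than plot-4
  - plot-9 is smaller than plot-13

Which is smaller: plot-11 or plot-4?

Following the relations from plot-4: plot-4 < plot-1 < plot-13 < plot-8 < plot-2 < plot-7 < plot-10 < plot-11.
So plot-4 < plot-11; plot-4 is the smaller of the two.

plot-4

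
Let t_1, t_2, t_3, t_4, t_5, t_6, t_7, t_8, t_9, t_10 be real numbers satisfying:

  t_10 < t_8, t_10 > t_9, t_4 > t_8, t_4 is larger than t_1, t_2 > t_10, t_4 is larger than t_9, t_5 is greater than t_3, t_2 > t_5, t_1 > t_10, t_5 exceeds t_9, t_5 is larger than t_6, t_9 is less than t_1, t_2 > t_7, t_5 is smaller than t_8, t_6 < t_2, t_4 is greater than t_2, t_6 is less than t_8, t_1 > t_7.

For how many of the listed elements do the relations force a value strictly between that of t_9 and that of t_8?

2

The relations place t_9 below t_8. An element lies strictly between them when it is forced above t_9 and also forced below t_8.
Above t_9: {t_10, t_5, t_1, t_2, t_4}. Below t_8: {t_10, t_3, t_6, t_5}.
Intersection: {t_10, t_5} — 2.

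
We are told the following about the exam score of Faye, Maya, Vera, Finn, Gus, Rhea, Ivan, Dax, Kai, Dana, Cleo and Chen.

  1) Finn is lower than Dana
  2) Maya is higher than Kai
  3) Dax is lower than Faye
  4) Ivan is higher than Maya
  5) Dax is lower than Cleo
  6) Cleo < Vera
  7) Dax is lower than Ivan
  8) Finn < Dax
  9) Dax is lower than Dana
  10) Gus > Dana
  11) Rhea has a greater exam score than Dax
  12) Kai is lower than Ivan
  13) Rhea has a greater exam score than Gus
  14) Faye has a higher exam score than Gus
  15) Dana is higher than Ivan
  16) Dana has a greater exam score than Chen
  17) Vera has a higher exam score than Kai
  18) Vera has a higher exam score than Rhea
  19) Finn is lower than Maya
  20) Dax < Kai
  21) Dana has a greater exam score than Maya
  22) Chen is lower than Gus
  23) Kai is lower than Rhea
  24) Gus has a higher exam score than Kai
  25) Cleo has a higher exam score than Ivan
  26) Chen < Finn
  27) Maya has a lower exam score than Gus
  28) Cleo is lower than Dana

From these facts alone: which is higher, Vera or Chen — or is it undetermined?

Vera

Chen < Finn and Finn < Dax give Chen < Dax.
With Dax < Kai: Chen < Finn < Dax < Kai.
With Kai < Maya: Chen < Finn < Dax < Kai < Maya.
With Maya < Ivan: Chen < Finn < Dax < Kai < Maya < Ivan.
Then Ivan < Cleo extends the chain to Cleo.
Then Cleo < Dana extends the chain to Dana.
With Dana < Gus: Chen < Finn < Dax < Kai < Maya < Ivan < Cleo < Dana < Gus.
With Gus < Rhea: Chen < Finn < Dax < Kai < Maya < Ivan < Cleo < Dana < Gus < Rhea.
With Rhea < Vera: Chen < Finn < Dax < Kai < Maya < Ivan < Cleo < Dana < Gus < Rhea < Vera.
So Vera is higher.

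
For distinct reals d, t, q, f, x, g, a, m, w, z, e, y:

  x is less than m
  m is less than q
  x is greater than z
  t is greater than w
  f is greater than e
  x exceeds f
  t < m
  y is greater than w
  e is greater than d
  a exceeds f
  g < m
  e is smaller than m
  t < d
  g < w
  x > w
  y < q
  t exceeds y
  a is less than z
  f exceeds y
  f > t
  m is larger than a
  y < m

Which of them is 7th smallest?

f

The consecutive relations fix a unique order: g < w < y < t < d < e < f < a < z < x < m < q.
The 7th smallest is f.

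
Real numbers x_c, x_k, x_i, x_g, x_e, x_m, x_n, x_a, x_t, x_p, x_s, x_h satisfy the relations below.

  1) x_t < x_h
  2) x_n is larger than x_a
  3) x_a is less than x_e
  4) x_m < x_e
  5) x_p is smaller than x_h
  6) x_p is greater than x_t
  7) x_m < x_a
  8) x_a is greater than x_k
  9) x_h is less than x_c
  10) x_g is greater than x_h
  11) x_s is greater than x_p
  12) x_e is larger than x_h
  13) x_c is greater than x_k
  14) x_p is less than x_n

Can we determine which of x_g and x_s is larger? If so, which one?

Following every chain through x_s: below x_s we get x_t, x_p.
x_g is not reached, and no chain runs the other way from x_g to x_s.
So the given relations leave the order of x_s and x_g undetermined.

undetermined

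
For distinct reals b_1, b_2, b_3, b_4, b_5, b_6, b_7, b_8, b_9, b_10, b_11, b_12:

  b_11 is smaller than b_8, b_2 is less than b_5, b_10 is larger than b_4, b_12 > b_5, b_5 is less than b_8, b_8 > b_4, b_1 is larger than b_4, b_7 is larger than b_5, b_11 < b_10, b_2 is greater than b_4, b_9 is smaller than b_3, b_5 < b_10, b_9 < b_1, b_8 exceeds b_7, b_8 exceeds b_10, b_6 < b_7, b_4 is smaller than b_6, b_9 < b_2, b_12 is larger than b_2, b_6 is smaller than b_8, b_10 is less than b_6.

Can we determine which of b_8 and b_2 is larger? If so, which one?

b_8

Chaining the given relations: b_2 < b_5 < b_10 < b_6 < b_7 < b_8.
So b_8 is larger.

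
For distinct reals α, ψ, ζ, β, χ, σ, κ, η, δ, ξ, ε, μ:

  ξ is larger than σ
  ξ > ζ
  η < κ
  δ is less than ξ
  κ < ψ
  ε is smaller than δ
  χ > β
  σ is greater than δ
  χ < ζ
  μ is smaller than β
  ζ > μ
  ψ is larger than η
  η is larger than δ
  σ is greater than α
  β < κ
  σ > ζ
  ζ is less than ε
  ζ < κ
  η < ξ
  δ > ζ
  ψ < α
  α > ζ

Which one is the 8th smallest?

The consecutive relations fix a unique order: μ < β < χ < ζ < ε < δ < η < κ < ψ < α < σ < ξ.
Counting 8 from the smallest end gives κ.

κ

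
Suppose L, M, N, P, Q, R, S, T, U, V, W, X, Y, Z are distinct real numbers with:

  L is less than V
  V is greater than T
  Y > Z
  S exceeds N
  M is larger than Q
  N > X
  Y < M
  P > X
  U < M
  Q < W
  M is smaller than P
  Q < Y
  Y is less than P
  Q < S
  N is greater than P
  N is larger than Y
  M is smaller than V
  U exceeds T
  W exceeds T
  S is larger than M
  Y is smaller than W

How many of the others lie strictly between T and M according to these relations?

1

The relations place T below M. An element lies strictly between them when it is forced above T and also forced below M.
Above T: {U, P, N, S, W, V}. Below M: {Z, Q, Y, U}.
Intersection: {U} — 1.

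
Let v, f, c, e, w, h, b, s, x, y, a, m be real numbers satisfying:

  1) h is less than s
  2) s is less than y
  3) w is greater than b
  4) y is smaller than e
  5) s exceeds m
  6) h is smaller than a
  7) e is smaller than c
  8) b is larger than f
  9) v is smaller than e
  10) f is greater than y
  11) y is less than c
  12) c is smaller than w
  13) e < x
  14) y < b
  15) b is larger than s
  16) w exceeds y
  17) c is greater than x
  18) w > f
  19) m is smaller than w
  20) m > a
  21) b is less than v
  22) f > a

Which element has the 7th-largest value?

Chaining the given pairs: h < a < m < s < y < f < b < v < e < x < c < w.
Counting 7 from the largest end gives f.

f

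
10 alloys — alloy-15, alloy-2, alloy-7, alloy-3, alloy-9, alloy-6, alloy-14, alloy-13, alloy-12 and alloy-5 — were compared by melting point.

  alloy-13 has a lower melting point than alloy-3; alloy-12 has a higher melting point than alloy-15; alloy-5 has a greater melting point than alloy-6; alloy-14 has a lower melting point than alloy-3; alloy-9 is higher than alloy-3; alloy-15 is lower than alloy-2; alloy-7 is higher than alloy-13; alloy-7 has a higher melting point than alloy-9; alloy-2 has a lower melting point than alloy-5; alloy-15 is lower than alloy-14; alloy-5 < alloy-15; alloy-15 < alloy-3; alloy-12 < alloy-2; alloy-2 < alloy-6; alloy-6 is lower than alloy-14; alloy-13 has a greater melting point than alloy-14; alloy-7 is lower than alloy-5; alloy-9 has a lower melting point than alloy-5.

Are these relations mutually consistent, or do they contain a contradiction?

inconsistent

We have alloy-5 < alloy-15 stated directly, yet also alloy-15 < alloy-12 < alloy-2 < alloy-6 < alloy-14 < alloy-13 < alloy-3 < alloy-9 < alloy-7 < alloy-5 by chaining the others — so alloy-15 < alloy-5. Contradiction.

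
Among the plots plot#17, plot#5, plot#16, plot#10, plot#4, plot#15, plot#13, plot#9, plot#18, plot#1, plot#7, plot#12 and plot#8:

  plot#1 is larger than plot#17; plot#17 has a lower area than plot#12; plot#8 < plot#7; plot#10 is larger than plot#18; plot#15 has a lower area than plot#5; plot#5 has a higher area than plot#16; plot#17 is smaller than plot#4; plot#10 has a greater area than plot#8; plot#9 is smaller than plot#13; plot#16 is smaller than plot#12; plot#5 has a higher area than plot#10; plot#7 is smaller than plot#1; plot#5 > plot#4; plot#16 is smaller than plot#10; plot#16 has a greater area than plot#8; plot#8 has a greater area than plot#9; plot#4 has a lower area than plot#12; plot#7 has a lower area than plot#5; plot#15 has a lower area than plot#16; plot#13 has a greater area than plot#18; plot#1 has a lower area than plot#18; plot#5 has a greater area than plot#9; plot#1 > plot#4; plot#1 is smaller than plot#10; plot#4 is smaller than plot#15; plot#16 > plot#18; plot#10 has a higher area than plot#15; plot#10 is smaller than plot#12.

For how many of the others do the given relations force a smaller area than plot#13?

7

Directly below plot#13: plot#9, plot#18.
One step further: plot#1 (3 so far).
One step further: plot#17, plot#4, plot#7 (6 so far).
One step further: plot#8 (7 so far).
Nothing else is reachable below plot#13; 7 in all.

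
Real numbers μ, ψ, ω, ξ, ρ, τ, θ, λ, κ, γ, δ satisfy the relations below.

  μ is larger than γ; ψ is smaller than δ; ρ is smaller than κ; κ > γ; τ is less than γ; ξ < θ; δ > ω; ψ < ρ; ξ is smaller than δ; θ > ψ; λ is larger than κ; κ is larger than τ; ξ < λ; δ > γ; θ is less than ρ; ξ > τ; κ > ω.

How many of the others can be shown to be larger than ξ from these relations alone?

Directly above ξ: δ, θ, λ.
One step further: ρ (4 so far).
One step further: κ (5 so far).
Nothing else is reachable above ξ; 5 in all.

5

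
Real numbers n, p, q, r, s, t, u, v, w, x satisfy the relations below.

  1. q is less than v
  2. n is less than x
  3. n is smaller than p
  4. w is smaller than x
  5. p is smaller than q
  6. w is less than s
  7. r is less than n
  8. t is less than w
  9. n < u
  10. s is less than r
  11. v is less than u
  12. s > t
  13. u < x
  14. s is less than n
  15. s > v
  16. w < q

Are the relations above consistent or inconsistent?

We have v < s stated directly, yet also s < r < n < p < q < v by chaining the others — so s < v. Contradiction.

inconsistent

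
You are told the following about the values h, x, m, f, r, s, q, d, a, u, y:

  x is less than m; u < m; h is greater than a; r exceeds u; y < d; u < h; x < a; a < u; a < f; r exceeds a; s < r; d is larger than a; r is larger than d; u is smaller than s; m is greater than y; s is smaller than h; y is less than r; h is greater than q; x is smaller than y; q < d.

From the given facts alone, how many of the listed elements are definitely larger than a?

Directly above a: u, d, h, r, f.
One step further: s, m (7 so far).
No other element is forced above a by the given relations, so the count is 7.

7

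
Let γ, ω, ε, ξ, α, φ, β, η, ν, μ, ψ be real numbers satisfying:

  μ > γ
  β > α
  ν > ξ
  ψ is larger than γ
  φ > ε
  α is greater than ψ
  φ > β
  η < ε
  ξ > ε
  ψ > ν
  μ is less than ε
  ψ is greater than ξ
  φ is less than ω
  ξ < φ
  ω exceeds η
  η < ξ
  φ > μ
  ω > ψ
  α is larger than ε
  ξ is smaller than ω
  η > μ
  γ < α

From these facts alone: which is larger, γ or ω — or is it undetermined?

Chaining the given relations: γ < μ < η < ε < ξ < ν < ψ < α < β < φ < ω.
So ω is larger.

ω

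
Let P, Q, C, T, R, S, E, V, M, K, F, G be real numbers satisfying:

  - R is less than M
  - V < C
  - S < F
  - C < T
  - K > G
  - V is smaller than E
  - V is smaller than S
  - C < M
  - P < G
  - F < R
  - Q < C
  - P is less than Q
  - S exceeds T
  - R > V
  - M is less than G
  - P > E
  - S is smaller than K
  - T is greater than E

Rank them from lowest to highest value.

Nothing is placed below V, so it is least; from there V < E; E < P; P < Q; Q < C; C < T; T < S; S < F; F < R; R < M; M < G; G < K, each given directly.

V < E < P < Q < C < T < S < F < R < M < G < K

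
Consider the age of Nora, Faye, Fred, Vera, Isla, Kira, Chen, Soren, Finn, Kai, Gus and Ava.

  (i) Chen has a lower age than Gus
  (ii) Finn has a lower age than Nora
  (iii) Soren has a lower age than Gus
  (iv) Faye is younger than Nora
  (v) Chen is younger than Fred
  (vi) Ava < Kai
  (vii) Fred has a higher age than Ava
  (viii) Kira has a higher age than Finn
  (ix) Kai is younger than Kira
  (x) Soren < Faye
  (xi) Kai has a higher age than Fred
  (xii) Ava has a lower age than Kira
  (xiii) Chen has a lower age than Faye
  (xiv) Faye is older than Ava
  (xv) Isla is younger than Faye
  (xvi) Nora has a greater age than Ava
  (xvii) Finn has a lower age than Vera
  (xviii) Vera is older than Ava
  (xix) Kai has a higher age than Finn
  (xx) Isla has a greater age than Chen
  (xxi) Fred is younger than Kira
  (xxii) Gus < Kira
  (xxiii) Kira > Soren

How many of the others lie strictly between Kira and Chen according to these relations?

3

Chaining upward from Chen reaches: Isla, Gus, Fred, Kai, Faye, Nora.
Chaining downward from Kira reaches: Ava, Finn, Soren, Gus, Fred, Kai.
Strictly between Chen and Kira are those in both lists: Gus, Fred, Kai — 3 elements.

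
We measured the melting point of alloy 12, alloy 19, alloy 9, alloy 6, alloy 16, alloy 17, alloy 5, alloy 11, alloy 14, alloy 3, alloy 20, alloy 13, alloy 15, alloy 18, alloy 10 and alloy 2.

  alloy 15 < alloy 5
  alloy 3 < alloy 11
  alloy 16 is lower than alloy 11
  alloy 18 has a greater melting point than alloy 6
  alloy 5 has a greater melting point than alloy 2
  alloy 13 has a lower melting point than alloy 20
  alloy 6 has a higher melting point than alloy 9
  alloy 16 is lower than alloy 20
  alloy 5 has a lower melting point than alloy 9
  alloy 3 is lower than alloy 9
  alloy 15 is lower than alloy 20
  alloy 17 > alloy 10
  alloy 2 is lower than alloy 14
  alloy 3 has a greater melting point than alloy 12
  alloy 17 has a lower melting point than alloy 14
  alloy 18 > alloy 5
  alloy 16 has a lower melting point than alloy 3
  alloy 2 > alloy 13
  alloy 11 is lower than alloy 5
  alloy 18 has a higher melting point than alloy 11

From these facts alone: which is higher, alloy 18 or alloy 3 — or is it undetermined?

alloy 18

alloy 3 < alloy 11 and alloy 11 < alloy 5 give alloy 3 < alloy 5.
With alloy 5 < alloy 9: alloy 3 < alloy 11 < alloy 5 < alloy 9.
With alloy 9 < alloy 6: alloy 3 < alloy 11 < alloy 5 < alloy 9 < alloy 6.
Then alloy 6 < alloy 18 extends the chain to alloy 18.
So alloy 18 is higher.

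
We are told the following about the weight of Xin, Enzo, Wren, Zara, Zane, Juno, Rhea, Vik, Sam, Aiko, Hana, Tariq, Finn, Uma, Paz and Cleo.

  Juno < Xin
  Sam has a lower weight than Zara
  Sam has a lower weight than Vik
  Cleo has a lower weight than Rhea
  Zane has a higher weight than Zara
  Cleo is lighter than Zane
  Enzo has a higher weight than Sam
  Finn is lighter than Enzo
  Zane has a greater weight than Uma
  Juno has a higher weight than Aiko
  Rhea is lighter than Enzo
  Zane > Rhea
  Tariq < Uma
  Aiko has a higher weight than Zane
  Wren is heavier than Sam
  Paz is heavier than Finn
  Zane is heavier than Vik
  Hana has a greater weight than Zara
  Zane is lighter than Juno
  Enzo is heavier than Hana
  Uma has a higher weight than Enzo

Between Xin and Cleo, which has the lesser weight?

Cleo

Following the relations from Cleo: Cleo < Rhea < Enzo < Uma < Zane < Aiko < Juno < Xin.
So Cleo < Xin; Cleo is the lighter of the two.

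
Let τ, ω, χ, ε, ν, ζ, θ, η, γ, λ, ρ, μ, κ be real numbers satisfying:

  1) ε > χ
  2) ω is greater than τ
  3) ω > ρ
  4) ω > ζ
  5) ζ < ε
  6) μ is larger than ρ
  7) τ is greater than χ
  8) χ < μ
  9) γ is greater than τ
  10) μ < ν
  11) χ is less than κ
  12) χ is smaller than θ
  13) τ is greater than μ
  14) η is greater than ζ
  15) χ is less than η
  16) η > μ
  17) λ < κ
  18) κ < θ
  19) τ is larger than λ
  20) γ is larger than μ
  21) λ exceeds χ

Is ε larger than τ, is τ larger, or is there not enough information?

Following every chain through τ: above τ we get ω, γ; below τ we get ρ, χ, μ, λ.
ε is not reached, and no chain runs the other way from ε to τ.
So the given relations leave the order of τ and ε undetermined.

undetermined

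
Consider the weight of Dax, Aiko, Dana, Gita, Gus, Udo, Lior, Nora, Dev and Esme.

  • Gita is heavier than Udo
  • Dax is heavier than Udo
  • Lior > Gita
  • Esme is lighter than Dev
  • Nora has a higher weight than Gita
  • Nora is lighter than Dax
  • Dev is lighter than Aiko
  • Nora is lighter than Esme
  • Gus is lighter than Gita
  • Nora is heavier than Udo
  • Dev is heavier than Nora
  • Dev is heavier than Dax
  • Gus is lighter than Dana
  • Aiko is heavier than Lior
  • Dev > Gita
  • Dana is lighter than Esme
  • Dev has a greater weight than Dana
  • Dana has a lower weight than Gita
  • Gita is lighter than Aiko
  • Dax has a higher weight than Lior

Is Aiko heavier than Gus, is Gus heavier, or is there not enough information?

Gus < Dana and Dana < Gita give Gus < Gita.
With Gita < Nora: Gus < Dana < Gita < Nora.
Then Nora < Esme extends the chain to Esme.
With Esme < Dev: Gus < Dana < Gita < Nora < Esme < Dev.
Then Dev < Aiko extends the chain to Aiko.
So Aiko is heavier.

Aiko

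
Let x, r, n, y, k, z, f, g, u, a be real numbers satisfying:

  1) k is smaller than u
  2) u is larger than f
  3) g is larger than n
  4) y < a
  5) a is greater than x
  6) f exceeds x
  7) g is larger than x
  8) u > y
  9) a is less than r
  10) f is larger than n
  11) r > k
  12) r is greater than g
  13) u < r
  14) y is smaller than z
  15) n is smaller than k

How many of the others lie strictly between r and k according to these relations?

Chaining upward from k reaches: u.
Chaining downward from r reaches: x, n, g, f, y, u, a.
Strictly between k and r are those in both lists: u — 1 element.

1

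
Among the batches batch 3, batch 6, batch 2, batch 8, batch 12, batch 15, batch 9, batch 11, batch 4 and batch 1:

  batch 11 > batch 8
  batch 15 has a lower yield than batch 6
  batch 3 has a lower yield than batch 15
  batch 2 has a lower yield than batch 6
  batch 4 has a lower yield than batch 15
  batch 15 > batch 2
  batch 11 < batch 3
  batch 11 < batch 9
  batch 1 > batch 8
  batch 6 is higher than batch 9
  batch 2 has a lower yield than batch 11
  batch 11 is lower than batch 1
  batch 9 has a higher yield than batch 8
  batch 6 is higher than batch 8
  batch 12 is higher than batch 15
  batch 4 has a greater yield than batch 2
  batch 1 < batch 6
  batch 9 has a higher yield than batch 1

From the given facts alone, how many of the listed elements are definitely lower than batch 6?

Directly below batch 6: batch 2, batch 8, batch 1, batch 15, batch 9.
One step further: batch 11, batch 3, batch 4 (8 so far).
Nothing else is reachable below batch 6; 8 in all.

8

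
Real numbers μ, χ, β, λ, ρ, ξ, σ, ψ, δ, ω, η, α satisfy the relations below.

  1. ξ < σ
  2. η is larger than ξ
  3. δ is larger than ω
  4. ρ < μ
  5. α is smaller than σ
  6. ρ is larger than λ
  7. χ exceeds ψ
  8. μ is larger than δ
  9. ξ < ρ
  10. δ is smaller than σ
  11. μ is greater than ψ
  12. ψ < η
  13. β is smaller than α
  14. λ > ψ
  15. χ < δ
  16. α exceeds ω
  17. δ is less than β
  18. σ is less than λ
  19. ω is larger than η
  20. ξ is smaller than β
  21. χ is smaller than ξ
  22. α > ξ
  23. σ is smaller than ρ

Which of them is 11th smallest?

ρ

The consecutive relations fix a unique order: ψ < χ < ξ < η < ω < δ < β < α < σ < λ < ρ < μ.
Counting 11 from the smallest end gives ρ.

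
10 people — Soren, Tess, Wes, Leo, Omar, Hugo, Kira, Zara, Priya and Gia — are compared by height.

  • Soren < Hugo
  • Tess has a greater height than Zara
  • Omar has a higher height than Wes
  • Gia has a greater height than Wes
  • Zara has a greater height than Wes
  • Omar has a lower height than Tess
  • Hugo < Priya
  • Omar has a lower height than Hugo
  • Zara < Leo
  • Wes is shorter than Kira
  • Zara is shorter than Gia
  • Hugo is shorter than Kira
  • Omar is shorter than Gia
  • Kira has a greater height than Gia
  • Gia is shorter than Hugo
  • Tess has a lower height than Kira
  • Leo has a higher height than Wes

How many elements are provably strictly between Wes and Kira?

Chaining upward from Wes reaches: Omar, Zara, Tess, Leo, Gia, Hugo, Priya.
Chaining downward from Kira reaches: Omar, Zara, Soren, Tess, Gia, Hugo.
Strictly between Wes and Kira are those in both lists: Omar, Zara, Tess, Gia, Hugo — 5 elements.

5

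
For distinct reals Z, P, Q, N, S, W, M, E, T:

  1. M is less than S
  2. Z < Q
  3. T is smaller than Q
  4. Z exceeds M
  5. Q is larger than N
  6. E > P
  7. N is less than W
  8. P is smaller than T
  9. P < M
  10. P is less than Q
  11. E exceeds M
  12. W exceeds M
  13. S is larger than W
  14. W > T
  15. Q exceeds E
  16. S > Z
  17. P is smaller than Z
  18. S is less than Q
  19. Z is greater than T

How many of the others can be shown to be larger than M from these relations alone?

Directly above M: Z, E, W, S.
One step further: Q (5 so far).
Nothing else is reachable above M; 5 in all.

5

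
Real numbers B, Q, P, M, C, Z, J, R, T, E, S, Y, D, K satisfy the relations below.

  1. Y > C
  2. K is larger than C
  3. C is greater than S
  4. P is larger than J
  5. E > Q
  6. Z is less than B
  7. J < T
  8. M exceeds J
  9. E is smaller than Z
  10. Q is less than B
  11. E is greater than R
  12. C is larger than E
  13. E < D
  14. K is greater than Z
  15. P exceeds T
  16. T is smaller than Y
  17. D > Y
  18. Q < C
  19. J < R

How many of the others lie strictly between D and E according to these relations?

2

Chaining upward from E reaches: C, Z, Y, K, B.
Chaining downward from D reaches: S, J, Q, R, T, C, Y.
Strictly between E and D are those in both lists: C, Y — 2 elements.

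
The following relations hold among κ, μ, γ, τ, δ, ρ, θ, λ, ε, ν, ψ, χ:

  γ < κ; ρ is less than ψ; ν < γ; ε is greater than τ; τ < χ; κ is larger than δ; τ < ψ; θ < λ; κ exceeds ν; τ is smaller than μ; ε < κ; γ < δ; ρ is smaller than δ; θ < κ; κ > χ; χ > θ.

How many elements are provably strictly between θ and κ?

1

The relations place θ below κ. An element lies strictly between them when it is forced above θ and also forced below κ.
Above θ: {χ, λ}. Below κ: {τ, ρ, χ, ν, γ, ε, δ}.
Intersection: {χ} — 1.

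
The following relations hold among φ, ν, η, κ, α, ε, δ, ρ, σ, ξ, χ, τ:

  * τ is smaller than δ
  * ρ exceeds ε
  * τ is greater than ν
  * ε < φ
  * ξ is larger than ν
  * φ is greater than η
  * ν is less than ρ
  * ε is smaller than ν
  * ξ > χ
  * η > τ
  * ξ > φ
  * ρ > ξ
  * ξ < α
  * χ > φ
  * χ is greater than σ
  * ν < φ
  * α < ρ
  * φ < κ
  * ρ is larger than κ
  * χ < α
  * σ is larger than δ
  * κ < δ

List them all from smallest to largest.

ε < ν < τ < η < φ < κ < δ < σ < χ < ξ < α < ρ

Nothing is placed below ε, so it is least; from there ε < ν; ν < τ; τ < η; η < φ; φ < κ; κ < δ; δ < σ; σ < χ; χ < ξ; ξ < α; α < ρ, each given directly.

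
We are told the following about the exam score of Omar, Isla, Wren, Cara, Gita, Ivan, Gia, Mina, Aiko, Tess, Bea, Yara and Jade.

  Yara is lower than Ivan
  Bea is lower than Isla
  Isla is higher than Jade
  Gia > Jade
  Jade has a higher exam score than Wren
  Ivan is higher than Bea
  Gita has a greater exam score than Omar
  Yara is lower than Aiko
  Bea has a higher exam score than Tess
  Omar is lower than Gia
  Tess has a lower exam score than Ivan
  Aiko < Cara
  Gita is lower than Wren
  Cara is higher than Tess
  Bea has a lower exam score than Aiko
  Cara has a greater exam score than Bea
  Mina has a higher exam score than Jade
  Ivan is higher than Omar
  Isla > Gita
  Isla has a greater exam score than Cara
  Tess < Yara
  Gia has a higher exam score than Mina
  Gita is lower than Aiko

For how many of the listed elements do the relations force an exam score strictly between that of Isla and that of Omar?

The relations place Omar below Isla. An element lies strictly between them when it is forced above Omar and also forced below Isla.
Above Omar: {Gita, Aiko, Wren, Cara, Jade, Mina, Ivan, Gia}. Below Isla: {Tess, Bea, Yara, Gita, Aiko, Wren, Cara, Jade}.
Intersection: {Gita, Aiko, Wren, Cara, Jade} — 5.

5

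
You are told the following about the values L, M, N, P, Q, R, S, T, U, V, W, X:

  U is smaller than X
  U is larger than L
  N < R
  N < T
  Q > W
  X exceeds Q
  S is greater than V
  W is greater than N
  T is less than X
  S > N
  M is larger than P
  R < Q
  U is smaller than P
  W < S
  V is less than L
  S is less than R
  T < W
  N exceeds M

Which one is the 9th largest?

Piecing the relations together gives one ordering: V < L < U < P < M < N < T < W < S < R < Q < X.
The 9th largest is P.

P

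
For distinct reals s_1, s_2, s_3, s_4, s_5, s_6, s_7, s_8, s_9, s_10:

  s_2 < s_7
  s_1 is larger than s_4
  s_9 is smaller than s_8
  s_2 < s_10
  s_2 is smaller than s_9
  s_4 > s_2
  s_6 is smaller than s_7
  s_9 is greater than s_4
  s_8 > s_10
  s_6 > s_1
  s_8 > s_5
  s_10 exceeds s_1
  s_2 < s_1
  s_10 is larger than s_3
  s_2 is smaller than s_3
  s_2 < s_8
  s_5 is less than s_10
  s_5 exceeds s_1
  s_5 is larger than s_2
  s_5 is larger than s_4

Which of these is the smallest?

Chaining upward from s_2: directly above it, s_4, s_9, s_1, s_5, s_3, s_10, s_7, s_8; then s_6.
That covers every other element, and nothing is given below s_2, so s_2 is the smallest.

s_2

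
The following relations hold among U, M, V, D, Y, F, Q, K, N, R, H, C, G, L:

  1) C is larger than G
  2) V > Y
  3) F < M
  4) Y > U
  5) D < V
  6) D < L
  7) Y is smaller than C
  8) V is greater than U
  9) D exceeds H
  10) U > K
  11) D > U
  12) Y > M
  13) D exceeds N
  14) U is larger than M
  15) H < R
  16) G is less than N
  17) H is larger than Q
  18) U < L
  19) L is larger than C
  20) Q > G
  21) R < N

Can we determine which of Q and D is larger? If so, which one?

D

The relevant relations are Q < H; H < R; R < N; N < D.
Together: Q < H < R < N < D.
So D is larger.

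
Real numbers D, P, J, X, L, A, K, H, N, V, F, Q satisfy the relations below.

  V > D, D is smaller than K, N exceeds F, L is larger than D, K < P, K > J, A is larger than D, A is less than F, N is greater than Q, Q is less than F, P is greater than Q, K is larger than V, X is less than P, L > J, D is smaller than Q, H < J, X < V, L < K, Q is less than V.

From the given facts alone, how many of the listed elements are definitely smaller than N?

4

From N the given relations immediately reach Q, F.
From those, D, A — 4 in total.
No other element is forced below N by the given relations, so the count is 4.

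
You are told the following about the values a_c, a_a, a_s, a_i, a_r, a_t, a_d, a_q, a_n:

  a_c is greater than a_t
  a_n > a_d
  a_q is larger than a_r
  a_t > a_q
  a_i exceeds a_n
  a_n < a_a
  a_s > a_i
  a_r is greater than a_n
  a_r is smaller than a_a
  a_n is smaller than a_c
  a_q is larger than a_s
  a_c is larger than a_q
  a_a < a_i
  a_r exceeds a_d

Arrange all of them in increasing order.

a_d < a_n < a_r < a_a < a_i < a_s < a_q < a_t < a_c

Each adjacent pair is fixed by a given relation: a_d < a_n; a_n < a_r; a_r < a_a; a_a < a_i; a_i < a_s; a_s < a_q; a_q < a_t; a_t < a_c. Chaining them end to end gives the full order.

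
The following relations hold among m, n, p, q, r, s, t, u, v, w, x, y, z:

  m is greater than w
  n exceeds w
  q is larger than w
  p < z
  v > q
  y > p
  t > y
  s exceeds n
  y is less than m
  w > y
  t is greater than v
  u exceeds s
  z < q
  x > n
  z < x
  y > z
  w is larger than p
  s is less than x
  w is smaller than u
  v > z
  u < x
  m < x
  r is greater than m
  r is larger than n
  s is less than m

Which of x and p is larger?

x

Chaining the given relations: p < z < y < w < n < s < m < x.
So p < x; x is the larger of the two.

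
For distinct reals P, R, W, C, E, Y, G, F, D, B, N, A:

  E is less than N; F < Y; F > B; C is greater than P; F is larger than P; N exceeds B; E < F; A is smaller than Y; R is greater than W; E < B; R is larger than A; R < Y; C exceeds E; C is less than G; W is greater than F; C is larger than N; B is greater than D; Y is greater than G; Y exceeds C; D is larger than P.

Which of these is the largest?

Y

Chaining downward from Y: directly below it, F, C, A, G, R; then P, E, B, N, W; then D.
That covers every other element, and nothing is given above Y, so Y is the largest.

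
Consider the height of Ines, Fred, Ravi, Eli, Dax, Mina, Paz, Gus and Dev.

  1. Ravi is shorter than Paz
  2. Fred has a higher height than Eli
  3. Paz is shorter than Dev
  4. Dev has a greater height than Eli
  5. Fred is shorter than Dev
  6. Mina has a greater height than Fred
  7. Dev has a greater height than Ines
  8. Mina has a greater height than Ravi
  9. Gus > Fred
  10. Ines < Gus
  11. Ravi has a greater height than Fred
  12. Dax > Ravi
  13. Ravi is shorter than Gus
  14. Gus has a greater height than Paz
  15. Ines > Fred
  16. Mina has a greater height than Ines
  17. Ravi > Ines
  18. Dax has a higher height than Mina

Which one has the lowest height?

Eli

Fred is not least since Eli < Fred; Ines is not least since Fred < Ines; Ravi is not least since Ines < Ravi; Mina is not least since Ines < Mina; Dax is not least since Mina < Dax; Paz is not least since Ravi < Paz; Dev is not least since Eli < Dev; Gus is not least since Ravi < Gus.
Only Eli has nothing below it, so Eli is the lowest height.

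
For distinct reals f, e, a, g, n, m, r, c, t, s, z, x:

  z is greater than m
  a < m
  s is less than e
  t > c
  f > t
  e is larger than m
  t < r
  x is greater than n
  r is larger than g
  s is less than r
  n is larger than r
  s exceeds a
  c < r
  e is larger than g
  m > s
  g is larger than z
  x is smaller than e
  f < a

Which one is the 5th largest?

g

Chaining the given pairs: c < t < f < a < s < m < z < g < r < n < x < e.
The 5th largest is g.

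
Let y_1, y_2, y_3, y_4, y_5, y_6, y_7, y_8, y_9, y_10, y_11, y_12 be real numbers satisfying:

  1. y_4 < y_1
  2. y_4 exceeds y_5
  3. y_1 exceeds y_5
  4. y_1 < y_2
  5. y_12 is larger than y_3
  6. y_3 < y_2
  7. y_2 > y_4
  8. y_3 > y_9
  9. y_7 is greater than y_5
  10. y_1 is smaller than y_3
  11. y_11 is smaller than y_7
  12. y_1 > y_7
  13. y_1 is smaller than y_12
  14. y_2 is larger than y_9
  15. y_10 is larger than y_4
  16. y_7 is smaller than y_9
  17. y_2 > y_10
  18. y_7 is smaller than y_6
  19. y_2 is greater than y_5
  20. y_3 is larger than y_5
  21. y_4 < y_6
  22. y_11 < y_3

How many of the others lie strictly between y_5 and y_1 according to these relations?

2

Chaining upward from y_5 reaches: y_4, y_7, y_6, y_9, y_10, y_3, y_2, y_12.
Chaining downward from y_1 reaches: y_4, y_11, y_7.
Strictly between y_5 and y_1 are those in both lists: y_4, y_7 — 2 elements.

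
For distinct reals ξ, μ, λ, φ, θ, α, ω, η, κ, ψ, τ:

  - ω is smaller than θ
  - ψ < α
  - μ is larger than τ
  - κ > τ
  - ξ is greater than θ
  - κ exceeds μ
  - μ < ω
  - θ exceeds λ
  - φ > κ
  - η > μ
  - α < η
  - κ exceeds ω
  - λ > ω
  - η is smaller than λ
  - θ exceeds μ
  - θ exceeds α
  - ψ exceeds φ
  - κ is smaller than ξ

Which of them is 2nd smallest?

Piecing the relations together gives one ordering: τ < μ < ω < κ < φ < ψ < α < η < λ < θ < ξ.
The 2nd smallest is μ.

μ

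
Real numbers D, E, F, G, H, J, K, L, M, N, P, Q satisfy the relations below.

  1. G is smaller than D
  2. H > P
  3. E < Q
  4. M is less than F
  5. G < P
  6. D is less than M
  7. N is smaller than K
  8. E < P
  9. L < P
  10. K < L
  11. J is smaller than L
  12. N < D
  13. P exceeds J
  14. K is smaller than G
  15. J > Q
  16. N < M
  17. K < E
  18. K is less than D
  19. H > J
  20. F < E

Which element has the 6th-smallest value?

F

Piecing the relations together gives one ordering: N < K < G < D < M < F < E < Q < J < L < P < H.
Counting 6 from the smallest end gives F.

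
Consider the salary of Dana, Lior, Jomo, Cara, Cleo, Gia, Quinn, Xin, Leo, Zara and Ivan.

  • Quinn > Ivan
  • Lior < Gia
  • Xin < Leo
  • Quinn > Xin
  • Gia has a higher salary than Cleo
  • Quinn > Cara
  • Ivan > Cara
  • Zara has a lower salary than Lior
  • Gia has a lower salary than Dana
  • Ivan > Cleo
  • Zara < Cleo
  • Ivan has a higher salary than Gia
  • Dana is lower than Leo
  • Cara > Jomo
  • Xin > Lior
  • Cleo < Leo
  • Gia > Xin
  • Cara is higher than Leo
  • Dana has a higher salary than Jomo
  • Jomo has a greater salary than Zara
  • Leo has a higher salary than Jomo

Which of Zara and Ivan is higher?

Chaining the given relations: Zara < Lior < Xin < Gia < Dana < Leo < Cara < Ivan.
So Zara < Ivan; Ivan is the higher of the two.

Ivan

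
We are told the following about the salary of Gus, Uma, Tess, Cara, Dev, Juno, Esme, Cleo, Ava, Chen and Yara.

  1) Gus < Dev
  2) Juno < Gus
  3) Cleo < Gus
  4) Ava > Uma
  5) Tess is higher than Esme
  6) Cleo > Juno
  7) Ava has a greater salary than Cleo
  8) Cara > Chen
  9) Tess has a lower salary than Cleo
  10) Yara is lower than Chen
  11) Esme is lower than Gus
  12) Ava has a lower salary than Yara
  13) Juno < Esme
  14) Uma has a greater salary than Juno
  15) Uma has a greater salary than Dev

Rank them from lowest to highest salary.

Juno < Esme < Tess < Cleo < Gus < Dev < Uma < Ava < Yara < Chen < Cara

The consecutive links are each given: Juno < Esme; Esme < Tess; Tess < Cleo; Cleo < Gus; Gus < Dev; Dev < Uma; Uma < Ava; Ava < Yara; Yara < Chen; Chen < Cara.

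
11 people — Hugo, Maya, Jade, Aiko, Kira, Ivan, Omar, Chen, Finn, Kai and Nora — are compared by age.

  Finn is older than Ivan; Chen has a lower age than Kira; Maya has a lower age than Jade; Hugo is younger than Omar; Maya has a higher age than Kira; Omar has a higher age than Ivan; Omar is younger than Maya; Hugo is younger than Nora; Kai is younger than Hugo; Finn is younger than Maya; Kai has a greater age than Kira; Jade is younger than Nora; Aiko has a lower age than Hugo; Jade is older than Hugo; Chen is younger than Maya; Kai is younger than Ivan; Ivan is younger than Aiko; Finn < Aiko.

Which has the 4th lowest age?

Piecing the relations together gives one ordering: Chen < Kira < Kai < Ivan < Finn < Aiko < Hugo < Omar < Maya < Jade < Nora.
Counting 4 from the smallest end gives Ivan.

Ivan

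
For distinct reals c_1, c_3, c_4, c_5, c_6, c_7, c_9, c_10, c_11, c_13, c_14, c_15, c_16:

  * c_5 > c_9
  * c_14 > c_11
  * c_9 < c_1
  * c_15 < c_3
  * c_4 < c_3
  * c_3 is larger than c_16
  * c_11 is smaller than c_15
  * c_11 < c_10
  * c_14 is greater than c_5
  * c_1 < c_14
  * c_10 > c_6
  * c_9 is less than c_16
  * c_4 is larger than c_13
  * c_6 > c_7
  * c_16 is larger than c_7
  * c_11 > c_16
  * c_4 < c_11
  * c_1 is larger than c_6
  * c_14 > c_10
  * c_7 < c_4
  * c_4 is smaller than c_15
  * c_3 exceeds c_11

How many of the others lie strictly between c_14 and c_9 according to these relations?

Chaining upward from c_9 reaches: c_5, c_16, c_11, c_1, c_10, c_15, c_3.
Chaining downward from c_14 reaches: c_13, c_7, c_5, c_4, c_16, c_6, c_11, c_1, c_10.
Strictly between c_9 and c_14 are those in both lists: c_5, c_16, c_11, c_1, c_10 — 5 elements.

5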